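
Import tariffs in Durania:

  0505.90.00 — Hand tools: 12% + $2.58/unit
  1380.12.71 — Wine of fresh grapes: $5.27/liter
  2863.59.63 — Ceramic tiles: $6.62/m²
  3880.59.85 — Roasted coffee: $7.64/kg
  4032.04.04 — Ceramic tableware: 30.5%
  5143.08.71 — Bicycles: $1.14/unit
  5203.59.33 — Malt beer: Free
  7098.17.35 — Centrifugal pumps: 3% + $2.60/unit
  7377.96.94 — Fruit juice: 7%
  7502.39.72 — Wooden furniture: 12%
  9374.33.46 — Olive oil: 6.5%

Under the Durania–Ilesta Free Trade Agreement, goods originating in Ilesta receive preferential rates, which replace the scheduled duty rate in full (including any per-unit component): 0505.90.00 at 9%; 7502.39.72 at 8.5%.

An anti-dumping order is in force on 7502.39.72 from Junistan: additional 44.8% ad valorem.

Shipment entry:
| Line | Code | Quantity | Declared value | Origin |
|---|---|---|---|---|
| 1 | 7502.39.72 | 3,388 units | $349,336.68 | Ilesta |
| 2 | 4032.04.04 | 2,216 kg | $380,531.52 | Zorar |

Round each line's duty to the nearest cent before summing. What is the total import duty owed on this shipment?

Line 1 (7502.39.72, Ilesta, 3,388 units, $349,336.68):
Base rate for 7502.39.72 is 12%.
Origin Ilesta qualifies under the Durania–Ilesta agreement and 7502.39.72 is covered: preferential rate 8.5% applies instead.
The additional-duty order on 7502.39.72 targets Junistan, not Ilesta; it does not apply.
Duty = $349,336.68 × 8.5% = $29,693.62.
Line 2 (4032.04.04, Zorar, 2,216 kg, $380,531.52):
Base rate for 4032.04.04 is 30.5%.
Duty = $380,531.52 × 30.5% = $116,062.11.
Total = $29,693.62 + $116,062.11 = $145,755.73.

$145,755.73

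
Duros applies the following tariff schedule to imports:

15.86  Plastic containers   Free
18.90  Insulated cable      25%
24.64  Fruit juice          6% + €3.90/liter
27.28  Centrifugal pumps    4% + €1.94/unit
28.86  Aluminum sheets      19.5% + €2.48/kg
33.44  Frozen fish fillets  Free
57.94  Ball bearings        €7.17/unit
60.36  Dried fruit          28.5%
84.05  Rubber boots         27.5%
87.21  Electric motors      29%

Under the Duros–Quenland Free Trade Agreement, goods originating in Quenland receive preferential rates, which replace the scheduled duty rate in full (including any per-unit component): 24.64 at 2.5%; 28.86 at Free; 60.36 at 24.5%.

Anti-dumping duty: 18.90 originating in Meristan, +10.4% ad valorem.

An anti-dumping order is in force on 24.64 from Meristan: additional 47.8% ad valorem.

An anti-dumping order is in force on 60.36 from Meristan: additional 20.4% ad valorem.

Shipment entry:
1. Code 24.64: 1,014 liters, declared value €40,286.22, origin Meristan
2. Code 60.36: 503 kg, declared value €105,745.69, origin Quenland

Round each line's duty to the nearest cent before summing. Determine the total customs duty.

€51,536.28

Line 1 (24.64, Meristan, 1,014 liters, €40,286.22):
Base rate for 24.64 is 6% + €3.90/liter.
24.64 has an FTA preferential rate, but origin Meristan is not Quenland; base rate stands.
Additional duty on 24.64 from Meristan: +47.8%. Applied ad valorem rate: 6% + 47.8% = 53.8%.
Duty = €40,286.22 × 53.8% + 1,014 × €3.90 = €25,628.59.
Line 2 (60.36, Quenland, 503 kg, €105,745.69):
Base rate for 60.36 is 28.5%.
Origin Quenland qualifies under the Duros–Quenland agreement and 60.36 is covered: preferential rate 24.5% applies instead.
The additional-duty order on 60.36 targets Meristan, not Quenland; it does not apply.
Duty = €105,745.69 × 24.5% = €25,907.69.
Total = €25,628.59 + €25,907.69 = €51,536.28.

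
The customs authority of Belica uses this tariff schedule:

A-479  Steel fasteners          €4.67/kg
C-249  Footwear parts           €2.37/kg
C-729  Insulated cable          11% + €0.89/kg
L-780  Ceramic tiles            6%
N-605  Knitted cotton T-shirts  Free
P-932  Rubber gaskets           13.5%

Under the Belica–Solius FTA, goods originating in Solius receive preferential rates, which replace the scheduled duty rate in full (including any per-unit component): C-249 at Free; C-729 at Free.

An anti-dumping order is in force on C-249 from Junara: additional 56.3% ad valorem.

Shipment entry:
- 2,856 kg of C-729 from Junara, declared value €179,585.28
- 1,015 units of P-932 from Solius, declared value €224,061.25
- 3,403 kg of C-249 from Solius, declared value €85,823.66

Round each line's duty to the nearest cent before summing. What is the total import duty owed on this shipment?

Line 1 (C-729, Junara, 2,856 kg, €179,585.28):
Base rate for C-729 is 11% + €0.89/kg.
C-729 has an FTA preferential rate, but origin Junara is not Solius; base rate stands.
Duty = €179,585.28 × 11% + 2,856 × €0.89 = €22,296.22.
Line 2 (P-932, Solius, 1,015 units, €224,061.25):
Base rate for P-932 is 13.5%.
Origin Solius is the FTA partner but P-932 is not on the preference list; base rate stands.
Duty = €224,061.25 × 13.5% = €30,248.27.
Line 3 (C-249, Solius, 3,403 kg, €85,823.66):
Base rate for C-249 is €2.37/kg.
Origin Solius qualifies under the Belica–Solius agreement and C-249 is covered: preferential rate Free applies instead.
The additional-duty order on C-249 targets Junara, not Solius; it does not apply.
Duty = €85,823.66 × 0% = €0.00.
Total = €22,296.22 + €30,248.27 + €0.00 = €52,544.49.

€52,544.49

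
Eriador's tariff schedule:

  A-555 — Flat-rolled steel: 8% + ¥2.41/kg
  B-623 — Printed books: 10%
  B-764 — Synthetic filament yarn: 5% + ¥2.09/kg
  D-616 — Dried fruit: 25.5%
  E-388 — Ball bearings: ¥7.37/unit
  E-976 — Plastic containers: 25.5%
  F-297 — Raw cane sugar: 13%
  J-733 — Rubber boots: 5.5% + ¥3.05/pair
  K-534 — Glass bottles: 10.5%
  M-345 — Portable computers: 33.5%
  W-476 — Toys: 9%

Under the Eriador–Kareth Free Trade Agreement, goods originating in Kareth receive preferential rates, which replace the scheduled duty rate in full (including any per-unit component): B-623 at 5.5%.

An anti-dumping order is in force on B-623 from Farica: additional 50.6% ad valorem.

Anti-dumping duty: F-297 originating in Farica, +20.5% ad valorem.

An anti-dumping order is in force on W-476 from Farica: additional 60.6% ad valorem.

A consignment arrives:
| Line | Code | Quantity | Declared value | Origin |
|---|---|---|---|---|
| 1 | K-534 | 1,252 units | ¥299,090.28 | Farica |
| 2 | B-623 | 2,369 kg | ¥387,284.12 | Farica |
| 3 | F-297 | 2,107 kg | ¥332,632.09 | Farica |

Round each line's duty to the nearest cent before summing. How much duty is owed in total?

¥377,530.41

Line 1 (K-534, Farica, 1,252 units, ¥299,090.28):
Base rate for K-534 is 10.5%.
Duty = ¥299,090.28 × 10.5% = ¥31,404.48.
Line 2 (B-623, Farica, 2,369 kg, ¥387,284.12):
Base rate for B-623 is 10%.
B-623 has an FTA preferential rate, but origin Farica is not Kareth; base rate stands.
Additional duty on B-623 from Farica: +50.6%. Applied ad valorem rate: 10% + 50.6% = 60.6%.
Duty = ¥387,284.12 × 60.6% = ¥234,694.18.
Line 3 (F-297, Farica, 2,107 kg, ¥332,632.09):
Base rate for F-297 is 13%.
Additional duty on F-297 from Farica: +20.5%. Applied ad valorem rate: 13% + 20.5% = 33.5%.
Duty = ¥332,632.09 × 33.5% = ¥111,431.75.
Total = ¥31,404.48 + ¥234,694.18 + ¥111,431.75 = ¥377,530.41.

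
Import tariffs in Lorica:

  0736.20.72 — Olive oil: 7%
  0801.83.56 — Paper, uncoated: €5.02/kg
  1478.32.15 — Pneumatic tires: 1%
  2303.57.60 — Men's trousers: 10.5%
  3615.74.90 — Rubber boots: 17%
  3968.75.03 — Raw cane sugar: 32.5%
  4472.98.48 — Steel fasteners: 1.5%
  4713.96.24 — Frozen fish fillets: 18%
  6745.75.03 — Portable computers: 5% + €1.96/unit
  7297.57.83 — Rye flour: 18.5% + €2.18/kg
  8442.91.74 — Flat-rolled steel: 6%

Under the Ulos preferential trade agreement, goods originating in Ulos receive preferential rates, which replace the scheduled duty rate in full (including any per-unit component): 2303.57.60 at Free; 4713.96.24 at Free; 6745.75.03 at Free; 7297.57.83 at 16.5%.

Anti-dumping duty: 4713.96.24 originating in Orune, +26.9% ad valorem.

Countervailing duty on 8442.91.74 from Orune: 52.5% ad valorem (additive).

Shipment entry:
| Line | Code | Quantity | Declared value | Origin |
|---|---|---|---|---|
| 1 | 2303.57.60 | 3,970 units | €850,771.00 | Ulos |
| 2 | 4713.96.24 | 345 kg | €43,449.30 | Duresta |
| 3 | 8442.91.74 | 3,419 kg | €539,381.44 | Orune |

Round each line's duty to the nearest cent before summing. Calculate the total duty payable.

€323,359.01

Line 1 (2303.57.60, Ulos, 3,970 units, €850,771.00):
Base rate for 2303.57.60 is 10.5%.
Origin Ulos qualifies under the Lorica–Ulos agreement and 2303.57.60 is covered: preferential rate Free applies instead.
Duty = €850,771.00 × 0% = €0.00.
Line 2 (4713.96.24, Duresta, 345 kg, €43,449.30):
Base rate for 4713.96.24 is 18%.
4713.96.24 has an FTA preferential rate, but origin Duresta is not Ulos; base rate stands.
The additional-duty order on 4713.96.24 targets Orune, not Duresta; it does not apply.
Duty = €43,449.30 × 18% = €7,820.87.
Line 3 (8442.91.74, Orune, 3,419 kg, €539,381.44):
Base rate for 8442.91.74 is 6%.
Additional duty on 8442.91.74 from Orune: +52.5%. Applied ad valorem rate: 6% + 52.5% = 58.5%.
Duty = €539,381.44 × 58.5% = €315,538.14.
Total = €0.00 + €7,820.87 + €315,538.14 = €323,359.01.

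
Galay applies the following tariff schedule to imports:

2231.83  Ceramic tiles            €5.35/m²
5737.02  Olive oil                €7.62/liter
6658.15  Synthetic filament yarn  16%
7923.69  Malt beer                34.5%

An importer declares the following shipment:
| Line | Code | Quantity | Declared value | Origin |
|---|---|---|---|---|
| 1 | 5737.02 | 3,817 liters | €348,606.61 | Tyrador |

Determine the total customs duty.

€29,085.54

Line 1 (5737.02, Tyrador, 3,817 liters, €348,606.61):
Base rate for 5737.02 is €7.62/liter.
Duty = 3,817 × €7.62 = €29,085.54.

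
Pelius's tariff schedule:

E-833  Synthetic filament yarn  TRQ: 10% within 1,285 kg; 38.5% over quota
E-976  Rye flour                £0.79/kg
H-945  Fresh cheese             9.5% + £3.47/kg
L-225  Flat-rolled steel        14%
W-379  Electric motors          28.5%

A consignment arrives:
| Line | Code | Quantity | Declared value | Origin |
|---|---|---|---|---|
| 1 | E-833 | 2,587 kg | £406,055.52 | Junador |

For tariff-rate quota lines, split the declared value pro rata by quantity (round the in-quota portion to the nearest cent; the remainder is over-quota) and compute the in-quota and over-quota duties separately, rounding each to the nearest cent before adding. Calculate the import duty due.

£98,848.70

Line 1 (E-833, Junador, 2,587 kg, £406,055.52):
Code E-833 is under a tariff-rate quota (threshold 1,285 kg). In-quota: 1,285 kg at 10%; over-quota: 1,302 kg at 38.5%.
Pro-rata value split: in-quota = £406,055.52 × 1,285/2,587 = £201,693.60; over-quota = £406,055.52 − £201,693.60 = £204,361.92.
In-quota duty = £201,693.60 × 10% = £20,169.36. Over-quota duty = £204,361.92 × 38.5% = £78,679.34.
Line duty = £20,169.36 + £78,679.34 = £98,848.70.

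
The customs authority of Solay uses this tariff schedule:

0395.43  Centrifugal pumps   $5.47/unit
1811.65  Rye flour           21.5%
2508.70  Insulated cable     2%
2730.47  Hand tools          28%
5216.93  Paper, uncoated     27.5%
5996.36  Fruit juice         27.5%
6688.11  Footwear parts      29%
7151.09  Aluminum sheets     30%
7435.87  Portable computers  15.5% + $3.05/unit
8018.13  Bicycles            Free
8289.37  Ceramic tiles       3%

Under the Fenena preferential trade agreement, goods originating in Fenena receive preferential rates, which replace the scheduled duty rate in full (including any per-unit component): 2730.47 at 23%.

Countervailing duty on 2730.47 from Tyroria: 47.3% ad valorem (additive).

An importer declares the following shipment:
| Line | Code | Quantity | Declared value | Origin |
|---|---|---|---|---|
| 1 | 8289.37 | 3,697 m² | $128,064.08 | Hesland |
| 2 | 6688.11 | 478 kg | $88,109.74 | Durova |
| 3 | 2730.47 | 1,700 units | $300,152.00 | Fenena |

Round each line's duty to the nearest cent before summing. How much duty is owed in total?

$98,428.70

Line 1 (8289.37, Hesland, 3,697 m², $128,064.08):
Base rate for 8289.37 is 3%.
Duty = $128,064.08 × 3% = $3,841.92.
Line 2 (6688.11, Durova, 478 kg, $88,109.74):
Base rate for 6688.11 is 29%.
Duty = $88,109.74 × 29% = $25,551.82.
Line 3 (2730.47, Fenena, 1,700 units, $300,152.00):
Base rate for 2730.47 is 28%.
Origin Fenena qualifies under the Solay–Fenena agreement and 2730.47 is covered: preferential rate 23% applies instead.
The additional-duty order on 2730.47 targets Tyroria, not Fenena; it does not apply.
Duty = $300,152.00 × 23% = $69,034.96.
Total = $3,841.92 + $25,551.82 + $69,034.96 = $98,428.70.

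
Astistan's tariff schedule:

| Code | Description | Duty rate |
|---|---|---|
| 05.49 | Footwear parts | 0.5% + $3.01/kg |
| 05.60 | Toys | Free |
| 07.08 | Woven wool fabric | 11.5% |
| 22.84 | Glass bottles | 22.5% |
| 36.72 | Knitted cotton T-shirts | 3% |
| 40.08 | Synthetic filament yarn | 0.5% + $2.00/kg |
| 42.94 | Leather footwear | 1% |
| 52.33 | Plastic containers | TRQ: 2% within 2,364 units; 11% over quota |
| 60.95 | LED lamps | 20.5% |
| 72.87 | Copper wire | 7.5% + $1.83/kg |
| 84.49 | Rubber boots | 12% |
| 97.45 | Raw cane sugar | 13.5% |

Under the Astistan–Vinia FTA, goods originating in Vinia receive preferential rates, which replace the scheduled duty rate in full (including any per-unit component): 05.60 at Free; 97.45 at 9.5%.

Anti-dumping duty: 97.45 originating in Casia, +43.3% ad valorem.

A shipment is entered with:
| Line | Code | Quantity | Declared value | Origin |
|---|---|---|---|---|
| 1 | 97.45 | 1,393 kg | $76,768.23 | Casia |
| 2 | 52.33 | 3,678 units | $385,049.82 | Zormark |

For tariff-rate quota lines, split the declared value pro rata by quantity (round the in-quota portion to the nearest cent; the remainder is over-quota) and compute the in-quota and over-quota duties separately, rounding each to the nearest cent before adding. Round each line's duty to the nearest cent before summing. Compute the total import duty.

Line 1 (97.45, Casia, 1,393 kg, $76,768.23):
Base rate for 97.45 is 13.5%.
97.45 has an FTA preferential rate, but origin Casia is not Vinia; base rate stands.
Additional duty on 97.45 from Casia: +43.3%. Applied ad valorem rate: 13.5% + 43.3% = 56.8%.
Duty = $76,768.23 × 56.8% = $43,604.35.
Line 2 (52.33, Zormark, 3,678 units, $385,049.82):
Code 52.33 is under a tariff-rate quota (threshold 2,364 units). In-quota: 2,364 units at 2%; over-quota: 1,314 units at 11%.
Pro-rata value split: in-quota = $385,049.82 × 2,364/3,678 = $247,487.16; over-quota = $385,049.82 − $247,487.16 = $137,562.66.
In-quota duty = $247,487.16 × 2% = $4,949.74. Over-quota duty = $137,562.66 × 11% = $15,131.89.
Line duty = $4,949.74 + $15,131.89 = $20,081.63.
Total = $43,604.35 + $20,081.63 = $63,685.98.

$63,685.98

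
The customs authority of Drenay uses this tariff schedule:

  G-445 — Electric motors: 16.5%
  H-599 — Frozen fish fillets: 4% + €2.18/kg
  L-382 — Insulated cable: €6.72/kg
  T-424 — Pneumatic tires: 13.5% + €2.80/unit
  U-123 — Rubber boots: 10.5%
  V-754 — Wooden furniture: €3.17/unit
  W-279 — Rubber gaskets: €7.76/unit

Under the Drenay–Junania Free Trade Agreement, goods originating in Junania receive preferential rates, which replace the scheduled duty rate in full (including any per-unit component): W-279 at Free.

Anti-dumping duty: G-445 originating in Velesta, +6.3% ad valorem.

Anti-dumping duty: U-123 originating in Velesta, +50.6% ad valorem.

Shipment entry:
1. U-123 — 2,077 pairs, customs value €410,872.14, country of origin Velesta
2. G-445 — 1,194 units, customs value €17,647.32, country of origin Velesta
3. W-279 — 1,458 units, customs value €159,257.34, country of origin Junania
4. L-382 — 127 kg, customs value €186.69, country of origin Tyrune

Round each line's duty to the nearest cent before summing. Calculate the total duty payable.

€255,919.91

Line 1 (U-123, Velesta, 2,077 pairs, €410,872.14):
Base rate for U-123 is 10.5%.
Additional duty on U-123 from Velesta: +50.6%. Applied ad valorem rate: 10.5% + 50.6% = 61.1%.
Duty = €410,872.14 × 61.1% = €251,042.88.
Line 2 (G-445, Velesta, 1,194 units, €17,647.32):
Base rate for G-445 is 16.5%.
Additional duty on G-445 from Velesta: +6.3%. Applied ad valorem rate: 16.5% + 6.3% = 22.8%.
Duty = €17,647.32 × 22.8% = €4,023.59.
Line 3 (W-279, Junania, 1,458 units, €159,257.34):
Base rate for W-279 is €7.76/unit.
Origin Junania qualifies under the Drenay–Junania agreement and W-279 is covered: preferential rate Free applies instead.
Duty = €159,257.34 × 0% = €0.00.
Line 4 (L-382, Tyrune, 127 kg, €186.69):
Base rate for L-382 is €6.72/kg.
Duty = 127 × €6.72 = €853.44.
Total = €251,042.88 + €4,023.59 + €0.00 + €853.44 = €255,919.91.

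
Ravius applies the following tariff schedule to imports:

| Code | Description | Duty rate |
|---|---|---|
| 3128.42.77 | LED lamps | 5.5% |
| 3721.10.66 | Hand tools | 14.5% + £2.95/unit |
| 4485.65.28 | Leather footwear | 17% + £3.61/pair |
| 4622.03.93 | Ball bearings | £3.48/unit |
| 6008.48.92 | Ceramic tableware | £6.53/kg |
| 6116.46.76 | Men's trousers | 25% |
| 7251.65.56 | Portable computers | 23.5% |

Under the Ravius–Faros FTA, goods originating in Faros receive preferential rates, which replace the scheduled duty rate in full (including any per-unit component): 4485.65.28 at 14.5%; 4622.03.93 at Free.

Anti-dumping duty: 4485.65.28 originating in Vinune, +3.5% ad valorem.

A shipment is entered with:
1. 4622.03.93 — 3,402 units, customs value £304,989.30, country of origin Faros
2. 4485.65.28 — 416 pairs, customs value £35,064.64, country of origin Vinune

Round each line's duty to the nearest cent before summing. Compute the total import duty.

Line 1 (4622.03.93, Faros, 3,402 units, £304,989.30):
Base rate for 4622.03.93 is £3.48/unit.
Origin Faros qualifies under the Ravius–Faros agreement and 4622.03.93 is covered: preferential rate Free applies instead.
Duty = £304,989.30 × 0% = £0.00.
Line 2 (4485.65.28, Vinune, 416 pairs, £35,064.64):
Base rate for 4485.65.28 is 17% + £3.61/pair.
4485.65.28 has an FTA preferential rate, but origin Vinune is not Faros; base rate stands.
Additional duty on 4485.65.28 from Vinune: +3.5%. Applied ad valorem rate: 17% + 3.5% = 20.5%.
Duty = £35,064.64 × 20.5% + 416 × £3.61 = £8,690.01.
Total = £0.00 + £8,690.01 = £8,690.01.

£8,690.01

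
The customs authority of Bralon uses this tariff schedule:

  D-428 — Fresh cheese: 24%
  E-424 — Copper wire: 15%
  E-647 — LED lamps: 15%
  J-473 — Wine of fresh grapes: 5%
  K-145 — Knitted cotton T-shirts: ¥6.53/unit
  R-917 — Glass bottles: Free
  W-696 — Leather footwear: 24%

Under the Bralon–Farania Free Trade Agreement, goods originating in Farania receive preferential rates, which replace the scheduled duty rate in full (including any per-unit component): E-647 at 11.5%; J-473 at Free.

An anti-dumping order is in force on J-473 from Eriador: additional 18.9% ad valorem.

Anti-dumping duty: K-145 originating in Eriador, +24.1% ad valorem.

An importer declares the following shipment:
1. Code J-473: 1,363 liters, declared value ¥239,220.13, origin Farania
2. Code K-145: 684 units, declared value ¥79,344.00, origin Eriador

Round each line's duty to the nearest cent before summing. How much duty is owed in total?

¥23,588.42

Line 1 (J-473, Farania, 1,363 liters, ¥239,220.13):
Base rate for J-473 is 5%.
Origin Farania qualifies under the Bralon–Farania agreement and J-473 is covered: preferential rate Free applies instead.
The additional-duty order on J-473 targets Eriador, not Farania; it does not apply.
Duty = ¥239,220.13 × 0% = ¥0.00.
Line 2 (K-145, Eriador, 684 units, ¥79,344.00):
Base rate for K-145 is ¥6.53/unit.
Additional duty on K-145 from Eriador: +24.1% ad valorem. Applied ad valorem rate = 24.1%.
Duty = ¥79,344.00 × 24.1% + 684 × ¥6.53 = ¥23,588.42.
Total = ¥0.00 + ¥23,588.42 = ¥23,588.42.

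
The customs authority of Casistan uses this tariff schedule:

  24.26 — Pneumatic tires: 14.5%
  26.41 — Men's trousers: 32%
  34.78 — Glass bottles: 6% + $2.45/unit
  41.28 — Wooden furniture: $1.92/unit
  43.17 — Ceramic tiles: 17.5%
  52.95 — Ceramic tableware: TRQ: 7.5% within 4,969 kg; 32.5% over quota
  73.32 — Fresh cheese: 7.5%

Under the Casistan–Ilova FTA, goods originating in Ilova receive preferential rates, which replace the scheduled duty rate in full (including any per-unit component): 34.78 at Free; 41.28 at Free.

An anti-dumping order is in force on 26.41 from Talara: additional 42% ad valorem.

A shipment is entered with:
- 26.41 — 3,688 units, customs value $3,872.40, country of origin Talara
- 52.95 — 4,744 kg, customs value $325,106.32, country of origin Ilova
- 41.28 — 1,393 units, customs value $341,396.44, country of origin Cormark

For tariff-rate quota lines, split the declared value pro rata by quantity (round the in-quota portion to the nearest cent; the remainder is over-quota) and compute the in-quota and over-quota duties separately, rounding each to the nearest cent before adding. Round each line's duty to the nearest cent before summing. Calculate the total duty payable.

$29,923.11

Line 1 (26.41, Talara, 3,688 units, $3,872.40):
Base rate for 26.41 is 32%.
Additional duty on 26.41 from Talara: +42%. Applied ad valorem rate: 32% + 42% = 74%.
Duty = $3,872.40 × 74% = $2,865.58.
Line 2 (52.95, Ilova, 4,744 kg, $325,106.32):
Code 52.95 is under a tariff-rate quota (threshold 4,969 kg). Quantity 4,744 kg is within the quota, so the in-quota rate 7.5% applies to the full value.
Duty = $325,106.32 × 7.5% = $24,382.97.
Line 3 (41.28, Cormark, 1,393 units, $341,396.44):
Base rate for 41.28 is $1.92/unit.
41.28 has an FTA preferential rate, but origin Cormark is not Ilova; base rate stands.
Duty = 1,393 × $1.92 = $2,674.56.
Total = $2,865.58 + $24,382.97 + $2,674.56 = $29,923.11.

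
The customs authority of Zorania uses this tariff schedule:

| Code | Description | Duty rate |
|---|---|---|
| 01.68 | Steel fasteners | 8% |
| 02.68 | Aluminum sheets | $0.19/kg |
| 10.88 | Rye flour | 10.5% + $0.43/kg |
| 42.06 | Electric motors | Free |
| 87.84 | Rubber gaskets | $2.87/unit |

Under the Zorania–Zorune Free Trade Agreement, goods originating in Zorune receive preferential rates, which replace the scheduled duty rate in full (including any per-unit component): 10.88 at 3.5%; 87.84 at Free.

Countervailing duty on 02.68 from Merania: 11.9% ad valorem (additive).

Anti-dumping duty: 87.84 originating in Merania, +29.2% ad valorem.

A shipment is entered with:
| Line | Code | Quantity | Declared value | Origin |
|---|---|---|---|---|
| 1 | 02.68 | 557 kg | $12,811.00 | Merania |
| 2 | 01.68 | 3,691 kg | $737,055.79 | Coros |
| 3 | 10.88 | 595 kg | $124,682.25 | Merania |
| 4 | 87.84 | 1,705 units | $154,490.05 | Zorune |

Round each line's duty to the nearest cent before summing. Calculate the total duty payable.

Line 1 (02.68, Merania, 557 kg, $12,811.00):
Base rate for 02.68 is $0.19/kg.
Additional duty on 02.68 from Merania: +11.9% ad valorem. Applied ad valorem rate = 11.9%.
Duty = $12,811.00 × 11.9% + 557 × $0.19 = $1,630.34.
Line 2 (01.68, Coros, 3,691 kg, $737,055.79):
Base rate for 01.68 is 8%.
Duty = $737,055.79 × 8% = $58,964.46.
Line 3 (10.88, Merania, 595 kg, $124,682.25):
Base rate for 10.88 is 10.5% + $0.43/kg.
10.88 has an FTA preferential rate, but origin Merania is not Zorune; base rate stands.
Duty = $124,682.25 × 10.5% + 595 × $0.43 = $13,347.49.
Line 4 (87.84, Zorune, 1,705 units, $154,490.05):
Base rate for 87.84 is $2.87/unit.
Origin Zorune qualifies under the Zorania–Zorune agreement and 87.84 is covered: preferential rate Free applies instead.
The additional-duty order on 87.84 targets Merania, not Zorune; it does not apply.
Duty = $154,490.05 × 0% = $0.00.
Total = $1,630.34 + $58,964.46 + $13,347.49 + $0.00 = $73,942.29.

$73,942.29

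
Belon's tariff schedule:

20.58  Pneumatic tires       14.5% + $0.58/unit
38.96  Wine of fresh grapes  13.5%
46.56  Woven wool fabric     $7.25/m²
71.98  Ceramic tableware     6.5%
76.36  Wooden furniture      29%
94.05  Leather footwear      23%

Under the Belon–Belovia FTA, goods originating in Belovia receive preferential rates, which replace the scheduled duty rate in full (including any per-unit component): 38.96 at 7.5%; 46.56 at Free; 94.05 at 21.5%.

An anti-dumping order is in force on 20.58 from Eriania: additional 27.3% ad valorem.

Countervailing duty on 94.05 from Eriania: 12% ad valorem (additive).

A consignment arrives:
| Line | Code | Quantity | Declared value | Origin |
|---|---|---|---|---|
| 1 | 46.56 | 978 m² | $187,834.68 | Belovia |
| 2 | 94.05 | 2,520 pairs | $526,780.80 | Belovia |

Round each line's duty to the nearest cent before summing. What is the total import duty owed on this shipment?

$113,257.87

Line 1 (46.56, Belovia, 978 m², $187,834.68):
Base rate for 46.56 is $7.25/m².
Origin Belovia qualifies under the Belon–Belovia agreement and 46.56 is covered: preferential rate Free applies instead.
Duty = $187,834.68 × 0% = $0.00.
Line 2 (94.05, Belovia, 2,520 pairs, $526,780.80):
Base rate for 94.05 is 23%.
Origin Belovia qualifies under the Belon–Belovia agreement and 94.05 is covered: preferential rate 21.5% applies instead.
The additional-duty order on 94.05 targets Eriania, not Belovia; it does not apply.
Duty = $526,780.80 × 21.5% = $113,257.87.
Total = $0.00 + $113,257.87 = $113,257.87.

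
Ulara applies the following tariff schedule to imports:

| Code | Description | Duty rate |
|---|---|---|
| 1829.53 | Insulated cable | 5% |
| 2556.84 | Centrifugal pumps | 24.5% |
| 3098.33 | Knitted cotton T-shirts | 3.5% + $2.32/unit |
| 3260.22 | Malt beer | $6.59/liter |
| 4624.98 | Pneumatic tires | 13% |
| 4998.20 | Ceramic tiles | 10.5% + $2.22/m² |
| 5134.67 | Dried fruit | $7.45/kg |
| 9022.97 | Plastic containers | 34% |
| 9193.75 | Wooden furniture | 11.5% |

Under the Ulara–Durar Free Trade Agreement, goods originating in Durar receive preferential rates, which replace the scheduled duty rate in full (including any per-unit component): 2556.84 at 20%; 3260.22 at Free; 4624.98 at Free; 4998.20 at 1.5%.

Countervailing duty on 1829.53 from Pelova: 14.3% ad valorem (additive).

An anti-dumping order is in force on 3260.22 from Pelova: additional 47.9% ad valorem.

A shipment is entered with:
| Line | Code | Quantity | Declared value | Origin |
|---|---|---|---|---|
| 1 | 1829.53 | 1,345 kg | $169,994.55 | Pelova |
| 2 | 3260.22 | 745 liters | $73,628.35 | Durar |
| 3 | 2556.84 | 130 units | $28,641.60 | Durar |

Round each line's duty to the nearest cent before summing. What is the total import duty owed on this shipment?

$38,537.27

Line 1 (1829.53, Pelova, 1,345 kg, $169,994.55):
Base rate for 1829.53 is 5%.
Additional duty on 1829.53 from Pelova: +14.3%. Applied ad valorem rate: 5% + 14.3% = 19.3%.
Duty = $169,994.55 × 19.3% = $32,808.95.
Line 2 (3260.22, Durar, 745 liters, $73,628.35):
Base rate for 3260.22 is $6.59/liter.
Origin Durar qualifies under the Ulara–Durar agreement and 3260.22 is covered: preferential rate Free applies instead.
The additional-duty order on 3260.22 targets Pelova, not Durar; it does not apply.
Duty = $73,628.35 × 0% = $0.00.
Line 3 (2556.84, Durar, 130 units, $28,641.60):
Base rate for 2556.84 is 24.5%.
Origin Durar qualifies under the Ulara–Durar agreement and 2556.84 is covered: preferential rate 20% applies instead.
Duty = $28,641.60 × 20% = $5,728.32.
Total = $32,808.95 + $0.00 + $5,728.32 = $38,537.27.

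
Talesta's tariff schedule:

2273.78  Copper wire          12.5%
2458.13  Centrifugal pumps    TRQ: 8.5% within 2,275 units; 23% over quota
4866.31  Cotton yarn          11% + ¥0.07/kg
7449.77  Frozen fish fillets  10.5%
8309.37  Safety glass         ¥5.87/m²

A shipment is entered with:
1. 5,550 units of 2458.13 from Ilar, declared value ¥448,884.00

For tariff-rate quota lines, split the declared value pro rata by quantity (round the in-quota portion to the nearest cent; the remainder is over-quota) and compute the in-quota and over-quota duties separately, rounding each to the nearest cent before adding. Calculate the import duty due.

¥76,563.03

Line 1 (2458.13, Ilar, 5,550 units, ¥448,884.00):
Code 2458.13 is under a tariff-rate quota (threshold 2,275 units). In-quota: 2,275 units at 8.5%; over-quota: 3,275 units at 23%.
Pro-rata value split: in-quota = ¥448,884.00 × 2,275/5,550 = ¥184,002.00; over-quota = ¥448,884.00 − ¥184,002.00 = ¥264,882.00.
In-quota duty = ¥184,002.00 × 8.5% = ¥15,640.17. Over-quota duty = ¥264,882.00 × 23% = ¥60,922.86.
Line duty = ¥15,640.17 + ¥60,922.86 = ¥76,563.03.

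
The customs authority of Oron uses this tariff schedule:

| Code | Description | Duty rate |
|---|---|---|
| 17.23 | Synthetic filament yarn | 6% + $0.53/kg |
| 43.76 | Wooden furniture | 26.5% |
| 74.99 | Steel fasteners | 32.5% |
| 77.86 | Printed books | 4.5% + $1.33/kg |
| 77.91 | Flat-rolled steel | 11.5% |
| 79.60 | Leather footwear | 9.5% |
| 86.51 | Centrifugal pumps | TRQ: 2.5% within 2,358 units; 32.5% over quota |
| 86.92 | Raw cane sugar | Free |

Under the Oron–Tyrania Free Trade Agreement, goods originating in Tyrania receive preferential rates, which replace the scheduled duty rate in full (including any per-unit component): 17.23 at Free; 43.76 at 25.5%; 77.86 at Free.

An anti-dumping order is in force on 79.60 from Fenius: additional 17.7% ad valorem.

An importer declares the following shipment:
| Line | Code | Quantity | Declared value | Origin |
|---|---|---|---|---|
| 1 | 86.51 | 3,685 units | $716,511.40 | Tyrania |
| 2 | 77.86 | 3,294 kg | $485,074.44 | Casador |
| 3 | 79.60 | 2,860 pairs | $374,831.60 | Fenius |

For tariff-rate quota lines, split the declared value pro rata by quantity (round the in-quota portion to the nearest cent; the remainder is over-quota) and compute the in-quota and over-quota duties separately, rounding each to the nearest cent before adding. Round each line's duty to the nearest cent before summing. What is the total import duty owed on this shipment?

$223,482.92

Line 1 (86.51, Tyrania, 3,685 units, $716,511.40):
Code 86.51 is under a tariff-rate quota (threshold 2,358 units). In-quota: 2,358 units at 2.5%; over-quota: 1,327 units at 32.5%.
Pro-rata value split: in-quota = $716,511.40 × 2,358/3,685 = $458,489.52; over-quota = $716,511.40 − $458,489.52 = $258,021.88.
In-quota duty = $458,489.52 × 2.5% = $11,462.24. Over-quota duty = $258,021.88 × 32.5% = $83,857.11.
Line duty = $11,462.24 + $83,857.11 = $95,319.35.
Line 2 (77.86, Casador, 3,294 kg, $485,074.44):
Base rate for 77.86 is 4.5% + $1.33/kg.
77.86 has an FTA preferential rate, but origin Casador is not Tyrania; base rate stands.
Duty = $485,074.44 × 4.5% + 3,294 × $1.33 = $26,209.37.
Line 3 (79.60, Fenius, 2,860 pairs, $374,831.60):
Base rate for 79.60 is 9.5%.
Additional duty on 79.60 from Fenius: +17.7%. Applied ad valorem rate: 9.5% + 17.7% = 27.2%.
Duty = $374,831.60 × 27.2% = $101,954.20.
Total = $95,319.35 + $26,209.37 + $101,954.20 = $223,482.92.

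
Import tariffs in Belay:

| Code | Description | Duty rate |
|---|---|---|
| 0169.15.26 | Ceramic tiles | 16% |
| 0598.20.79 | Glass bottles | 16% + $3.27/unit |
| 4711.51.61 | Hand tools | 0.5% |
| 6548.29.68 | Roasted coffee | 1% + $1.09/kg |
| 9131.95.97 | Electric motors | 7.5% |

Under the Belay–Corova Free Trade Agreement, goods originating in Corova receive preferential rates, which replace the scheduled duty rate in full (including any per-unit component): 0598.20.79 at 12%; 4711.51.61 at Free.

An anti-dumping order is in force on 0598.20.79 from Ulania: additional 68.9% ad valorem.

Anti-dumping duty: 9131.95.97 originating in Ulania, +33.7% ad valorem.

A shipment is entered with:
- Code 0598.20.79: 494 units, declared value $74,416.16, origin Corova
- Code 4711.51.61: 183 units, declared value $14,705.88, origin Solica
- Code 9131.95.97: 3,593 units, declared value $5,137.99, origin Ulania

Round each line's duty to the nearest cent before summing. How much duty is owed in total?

$11,120.32

Line 1 (0598.20.79, Corova, 494 units, $74,416.16):
Base rate for 0598.20.79 is 16% + $3.27/unit.
Origin Corova qualifies under the Belay–Corova agreement and 0598.20.79 is covered: preferential rate 12% applies instead.
The additional-duty order on 0598.20.79 targets Ulania, not Corova; it does not apply.
Duty = $74,416.16 × 12% = $8,929.94.
Line 2 (4711.51.61, Solica, 183 units, $14,705.88):
Base rate for 4711.51.61 is 0.5%.
4711.51.61 has an FTA preferential rate, but origin Solica is not Corova; base rate stands.
Duty = $14,705.88 × 0.5% = $73.53.
Line 3 (9131.95.97, Ulania, 3,593 units, $5,137.99):
Base rate for 9131.95.97 is 7.5%.
Additional duty on 9131.95.97 from Ulania: +33.7%. Applied ad valorem rate: 7.5% + 33.7% = 41.2%.
Duty = $5,137.99 × 41.2% = $2,116.85.
Total = $8,929.94 + $73.53 + $2,116.85 = $11,120.32.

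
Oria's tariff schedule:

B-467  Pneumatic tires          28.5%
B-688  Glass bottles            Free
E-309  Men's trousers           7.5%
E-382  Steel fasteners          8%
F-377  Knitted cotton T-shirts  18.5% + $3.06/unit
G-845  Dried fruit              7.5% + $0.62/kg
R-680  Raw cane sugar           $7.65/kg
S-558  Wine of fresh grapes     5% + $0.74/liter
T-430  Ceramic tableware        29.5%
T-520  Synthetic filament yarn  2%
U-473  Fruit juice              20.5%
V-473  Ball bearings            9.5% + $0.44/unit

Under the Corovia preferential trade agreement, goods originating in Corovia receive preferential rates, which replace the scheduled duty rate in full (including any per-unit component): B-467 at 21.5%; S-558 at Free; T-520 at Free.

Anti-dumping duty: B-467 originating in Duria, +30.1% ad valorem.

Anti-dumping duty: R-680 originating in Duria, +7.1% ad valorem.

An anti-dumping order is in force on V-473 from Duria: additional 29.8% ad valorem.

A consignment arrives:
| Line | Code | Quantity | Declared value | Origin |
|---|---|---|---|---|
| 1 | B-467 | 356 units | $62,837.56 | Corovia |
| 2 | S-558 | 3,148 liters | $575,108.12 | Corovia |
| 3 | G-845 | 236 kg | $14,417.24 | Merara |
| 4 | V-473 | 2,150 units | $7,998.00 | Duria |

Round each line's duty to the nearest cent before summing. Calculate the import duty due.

Line 1 (B-467, Corovia, 356 units, $62,837.56):
Base rate for B-467 is 28.5%.
Origin Corovia qualifies under the Oria–Corovia agreement and B-467 is covered: preferential rate 21.5% applies instead.
The additional-duty order on B-467 targets Duria, not Corovia; it does not apply.
Duty = $62,837.56 × 21.5% = $13,510.08.
Line 2 (S-558, Corovia, 3,148 liters, $575,108.12):
Base rate for S-558 is 5% + $0.74/liter.
Origin Corovia qualifies under the Oria–Corovia agreement and S-558 is covered: preferential rate Free applies instead.
Duty = $575,108.12 × 0% = $0.00.
Line 3 (G-845, Merara, 236 kg, $14,417.24):
Base rate for G-845 is 7.5% + $0.62/kg.
Duty = $14,417.24 × 7.5% + 236 × $0.62 = $1,227.61.
Line 4 (V-473, Duria, 2,150 units, $7,998.00):
Base rate for V-473 is 9.5% + $0.44/unit.
Additional duty on V-473 from Duria: +29.8%. Applied ad valorem rate: 9.5% + 29.8% = 39.3%.
Duty = $7,998.00 × 39.3% + 2,150 × $0.44 = $4,089.21.
Total = $13,510.08 + $0.00 + $1,227.61 + $4,089.21 = $18,826.90.

$18,826.90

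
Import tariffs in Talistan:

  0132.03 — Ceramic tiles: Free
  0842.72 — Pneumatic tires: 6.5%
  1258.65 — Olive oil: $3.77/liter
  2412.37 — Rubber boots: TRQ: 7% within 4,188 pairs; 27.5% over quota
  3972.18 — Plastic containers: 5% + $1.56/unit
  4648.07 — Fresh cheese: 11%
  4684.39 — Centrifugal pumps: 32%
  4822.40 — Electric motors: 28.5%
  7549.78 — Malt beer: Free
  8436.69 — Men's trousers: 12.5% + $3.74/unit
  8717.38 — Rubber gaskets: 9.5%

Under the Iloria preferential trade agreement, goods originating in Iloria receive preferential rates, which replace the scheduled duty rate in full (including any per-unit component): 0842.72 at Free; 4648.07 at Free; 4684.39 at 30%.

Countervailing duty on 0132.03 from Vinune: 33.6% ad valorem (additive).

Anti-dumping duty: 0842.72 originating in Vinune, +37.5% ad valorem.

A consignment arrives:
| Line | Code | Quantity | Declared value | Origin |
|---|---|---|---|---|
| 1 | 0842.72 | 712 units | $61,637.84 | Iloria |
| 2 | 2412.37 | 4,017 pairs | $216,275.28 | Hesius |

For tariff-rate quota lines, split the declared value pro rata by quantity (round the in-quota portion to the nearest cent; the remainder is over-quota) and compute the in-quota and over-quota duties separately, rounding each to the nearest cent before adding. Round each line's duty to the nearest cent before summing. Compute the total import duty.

Line 1 (0842.72, Iloria, 712 units, $61,637.84):
Base rate for 0842.72 is 6.5%.
Origin Iloria qualifies under the Talistan–Iloria agreement and 0842.72 is covered: preferential rate Free applies instead.
The additional-duty order on 0842.72 targets Vinune, not Iloria; it does not apply.
Duty = $61,637.84 × 0% = $0.00.
Line 2 (2412.37, Hesius, 4,017 pairs, $216,275.28):
Code 2412.37 is under a tariff-rate quota (threshold 4,188 pairs). Quantity 4,017 pairs is within the quota, so the in-quota rate 7% applies to the full value.
Duty = $216,275.28 × 7% = $15,139.27.
Total = $0.00 + $15,139.27 = $15,139.27.

$15,139.27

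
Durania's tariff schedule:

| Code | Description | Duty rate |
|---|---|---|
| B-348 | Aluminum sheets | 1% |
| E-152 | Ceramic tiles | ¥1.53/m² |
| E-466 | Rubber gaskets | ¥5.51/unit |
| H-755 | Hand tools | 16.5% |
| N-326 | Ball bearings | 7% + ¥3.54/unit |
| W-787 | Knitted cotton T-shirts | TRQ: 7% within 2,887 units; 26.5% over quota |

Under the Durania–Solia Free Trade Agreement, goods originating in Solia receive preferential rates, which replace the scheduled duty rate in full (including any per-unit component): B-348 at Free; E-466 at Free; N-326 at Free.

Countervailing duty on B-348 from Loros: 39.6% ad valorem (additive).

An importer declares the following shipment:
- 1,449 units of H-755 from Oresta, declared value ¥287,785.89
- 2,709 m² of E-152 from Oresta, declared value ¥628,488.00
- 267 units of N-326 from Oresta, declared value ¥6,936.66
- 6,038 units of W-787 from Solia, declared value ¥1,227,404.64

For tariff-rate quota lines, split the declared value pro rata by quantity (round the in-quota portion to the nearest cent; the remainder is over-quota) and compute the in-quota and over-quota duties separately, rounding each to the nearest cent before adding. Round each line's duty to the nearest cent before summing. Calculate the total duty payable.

Line 1 (H-755, Oresta, 1,449 units, ¥287,785.89):
Base rate for H-755 is 16.5%.
Duty = ¥287,785.89 × 16.5% = ¥47,484.67.
Line 2 (E-152, Oresta, 2,709 m², ¥628,488.00):
Base rate for E-152 is ¥1.53/m².
Duty = 2,709 × ¥1.53 = ¥4,144.77.
Line 3 (N-326, Oresta, 267 units, ¥6,936.66):
Base rate for N-326 is 7% + ¥3.54/unit.
N-326 has an FTA preferential rate, but origin Oresta is not Solia; base rate stands.
Duty = ¥6,936.66 × 7% + 267 × ¥3.54 = ¥1,430.75.
Line 4 (W-787, Solia, 6,038 units, ¥1,227,404.64):
Code W-787 is under a tariff-rate quota (threshold 2,887 units). In-quota: 2,887 units at 7%; over-quota: 3,151 units at 26.5%.
Pro-rata value split: in-quota = ¥1,227,404.64 × 2,887/6,038 = ¥586,869.36; over-quota = ¥1,227,404.64 − ¥586,869.36 = ¥640,535.28.
In-quota duty = ¥586,869.36 × 7% = ¥41,080.86. Over-quota duty = ¥640,535.28 × 26.5% = ¥169,741.85.
Line duty = ¥41,080.86 + ¥169,741.85 = ¥210,822.71.
Total = ¥47,484.67 + ¥4,144.77 + ¥1,430.75 + ¥210,822.71 = ¥263,882.90.

¥263,882.90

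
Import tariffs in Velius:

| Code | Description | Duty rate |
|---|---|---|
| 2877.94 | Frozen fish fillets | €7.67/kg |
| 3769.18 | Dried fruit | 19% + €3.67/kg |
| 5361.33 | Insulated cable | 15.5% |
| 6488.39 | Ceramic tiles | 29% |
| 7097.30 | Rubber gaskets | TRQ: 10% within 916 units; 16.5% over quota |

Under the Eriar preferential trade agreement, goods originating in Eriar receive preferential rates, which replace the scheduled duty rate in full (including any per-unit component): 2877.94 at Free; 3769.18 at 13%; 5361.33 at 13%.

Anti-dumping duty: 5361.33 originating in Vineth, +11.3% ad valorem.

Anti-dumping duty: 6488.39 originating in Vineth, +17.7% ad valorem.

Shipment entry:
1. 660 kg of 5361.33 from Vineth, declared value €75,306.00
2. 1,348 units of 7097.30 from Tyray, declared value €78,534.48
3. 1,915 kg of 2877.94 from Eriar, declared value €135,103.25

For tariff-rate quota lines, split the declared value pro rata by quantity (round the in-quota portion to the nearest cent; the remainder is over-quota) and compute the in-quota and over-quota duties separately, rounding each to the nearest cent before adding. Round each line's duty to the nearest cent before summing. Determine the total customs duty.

€29,671.40

Line 1 (5361.33, Vineth, 660 kg, €75,306.00):
Base rate for 5361.33 is 15.5%.
5361.33 has an FTA preferential rate, but origin Vineth is not Eriar; base rate stands.
Additional duty on 5361.33 from Vineth: +11.3%. Applied ad valorem rate: 15.5% + 11.3% = 26.8%.
Duty = €75,306.00 × 26.8% = €20,182.01.
Line 2 (7097.30, Tyray, 1,348 units, €78,534.48):
Code 7097.30 is under a tariff-rate quota (threshold 916 units). In-quota: 916 units at 10%; over-quota: 432 units at 16.5%.
Pro-rata value split: in-quota = €78,534.48 × 916/1,348 = €53,366.16; over-quota = €78,534.48 − €53,366.16 = €25,168.32.
In-quota duty = €53,366.16 × 10% = €5,336.62. Over-quota duty = €25,168.32 × 16.5% = €4,152.77.
Line duty = €5,336.62 + €4,152.77 = €9,489.39.
Line 3 (2877.94, Eriar, 1,915 kg, €135,103.25):
Base rate for 2877.94 is €7.67/kg.
Origin Eriar qualifies under the Velius–Eriar agreement and 2877.94 is covered: preferential rate Free applies instead.
Duty = €135,103.25 × 0% = €0.00.
Total = €20,182.01 + €9,489.39 + €0.00 = €29,671.40.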